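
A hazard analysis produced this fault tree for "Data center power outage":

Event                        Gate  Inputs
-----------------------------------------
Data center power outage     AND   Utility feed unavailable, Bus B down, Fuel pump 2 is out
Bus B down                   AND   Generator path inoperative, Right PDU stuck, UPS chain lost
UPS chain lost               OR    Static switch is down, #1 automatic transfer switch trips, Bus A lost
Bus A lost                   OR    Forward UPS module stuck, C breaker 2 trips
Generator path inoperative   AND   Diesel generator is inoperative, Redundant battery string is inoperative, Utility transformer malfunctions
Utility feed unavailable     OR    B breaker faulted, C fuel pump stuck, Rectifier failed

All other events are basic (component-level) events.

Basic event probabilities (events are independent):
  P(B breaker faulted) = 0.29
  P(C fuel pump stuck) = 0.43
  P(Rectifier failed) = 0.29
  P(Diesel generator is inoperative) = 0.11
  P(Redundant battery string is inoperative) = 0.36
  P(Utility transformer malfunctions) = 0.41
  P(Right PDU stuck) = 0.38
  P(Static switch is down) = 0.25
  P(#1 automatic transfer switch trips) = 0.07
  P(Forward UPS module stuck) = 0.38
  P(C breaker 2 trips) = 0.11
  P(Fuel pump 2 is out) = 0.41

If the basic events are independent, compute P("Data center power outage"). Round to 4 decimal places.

P(Utility feed unavailable) [OR] = 1 − (1−0.29) × (1−0.43) × (1−0.29) = 0.712663
P(Generator path inoperative) [AND] = 0.11 × 0.36 × 0.41 = 0.016236
P(Bus A lost) [OR] = 1 − (1−0.38) × (1−0.11) = 0.448200
P(UPS chain lost) [OR] = 1 − (1−0.25) × (1−0.07) × (1−0.448200) = 0.615120
P(Bus B down) [AND] = 0.016236 × 0.38 × 0.615120 = 0.003795
P(Data center power outage) [AND] = 0.712663 × 0.003795 × 0.41 = 0.001109
Rounded to 4 decimal places: P(Data center power outage) ≈ 0.0011.

0.0011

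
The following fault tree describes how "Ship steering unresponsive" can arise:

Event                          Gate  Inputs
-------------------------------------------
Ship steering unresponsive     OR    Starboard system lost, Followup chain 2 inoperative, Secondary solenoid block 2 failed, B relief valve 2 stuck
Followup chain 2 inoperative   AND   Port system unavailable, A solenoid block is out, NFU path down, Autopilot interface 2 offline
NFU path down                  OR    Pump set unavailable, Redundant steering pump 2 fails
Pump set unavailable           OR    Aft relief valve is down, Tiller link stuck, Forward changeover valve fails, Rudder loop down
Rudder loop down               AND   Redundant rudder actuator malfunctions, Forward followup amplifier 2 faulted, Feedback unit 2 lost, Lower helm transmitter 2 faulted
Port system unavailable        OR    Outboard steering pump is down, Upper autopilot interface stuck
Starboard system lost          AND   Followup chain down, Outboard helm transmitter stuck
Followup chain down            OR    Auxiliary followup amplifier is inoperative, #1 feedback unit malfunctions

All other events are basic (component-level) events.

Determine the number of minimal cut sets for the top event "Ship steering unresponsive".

Followup chain down [OR]: union of children's cut sets → 2 cut set(s).
Starboard system lost [AND]: one cut set from each child combined → 2 × 1 = 2 cut set(s).
Port system unavailable [OR]: union of children's cut sets → 2 cut set(s).
Rudder loop down [AND]: one cut set from each child combined → 1 × 1 × 1 × 1 = 1 cut set(s).
Pump set unavailable [OR]: union of children's cut sets → 4 cut set(s).
NFU path down [OR]: union of children's cut sets → 5 cut set(s).
Followup chain 2 inoperative [AND]: one cut set from each child combined → 2 × 1 × 5 × 1 = 10 cut set(s).
Ship steering unresponsive [OR]: union of children's cut sets → 14 cut set(s).

14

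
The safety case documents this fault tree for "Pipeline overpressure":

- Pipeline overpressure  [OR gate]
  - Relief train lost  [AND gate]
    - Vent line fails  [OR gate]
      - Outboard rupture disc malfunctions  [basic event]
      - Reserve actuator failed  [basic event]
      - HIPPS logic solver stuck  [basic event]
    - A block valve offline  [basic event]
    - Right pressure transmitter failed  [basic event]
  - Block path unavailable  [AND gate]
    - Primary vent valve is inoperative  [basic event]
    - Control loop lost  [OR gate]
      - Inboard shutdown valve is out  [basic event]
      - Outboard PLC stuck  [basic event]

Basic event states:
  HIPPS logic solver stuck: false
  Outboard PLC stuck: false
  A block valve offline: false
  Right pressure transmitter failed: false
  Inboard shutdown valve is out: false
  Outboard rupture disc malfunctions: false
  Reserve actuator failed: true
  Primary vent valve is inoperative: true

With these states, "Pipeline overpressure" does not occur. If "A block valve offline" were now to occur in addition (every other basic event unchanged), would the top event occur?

No

Counterfactual: set "A block valve offline" to occurred.
Vent line fails [OR]: Outboard rupture disc malfunctions=not, Reserve actuator failed=occurs, HIPPS logic solver stuck=not → at least one input occurs → occurs.
Relief train lost [AND]: Vent line fails=occurs, A block valve offline=occurs, Right pressure transmitter failed=not → not all inputs occur → does not occur.
Control loop lost [OR]: Inboard shutdown valve is out=not, Outboard PLC stuck=not → no input occurs → does not occur.
Block path unavailable [AND]: Primary vent valve is inoperative=occurs, Control loop lost=not → not all inputs occur → does not occur.
Pipeline overpressure [OR]: Relief train lost=not, Block path unavailable=not → no input occurs → does not occur.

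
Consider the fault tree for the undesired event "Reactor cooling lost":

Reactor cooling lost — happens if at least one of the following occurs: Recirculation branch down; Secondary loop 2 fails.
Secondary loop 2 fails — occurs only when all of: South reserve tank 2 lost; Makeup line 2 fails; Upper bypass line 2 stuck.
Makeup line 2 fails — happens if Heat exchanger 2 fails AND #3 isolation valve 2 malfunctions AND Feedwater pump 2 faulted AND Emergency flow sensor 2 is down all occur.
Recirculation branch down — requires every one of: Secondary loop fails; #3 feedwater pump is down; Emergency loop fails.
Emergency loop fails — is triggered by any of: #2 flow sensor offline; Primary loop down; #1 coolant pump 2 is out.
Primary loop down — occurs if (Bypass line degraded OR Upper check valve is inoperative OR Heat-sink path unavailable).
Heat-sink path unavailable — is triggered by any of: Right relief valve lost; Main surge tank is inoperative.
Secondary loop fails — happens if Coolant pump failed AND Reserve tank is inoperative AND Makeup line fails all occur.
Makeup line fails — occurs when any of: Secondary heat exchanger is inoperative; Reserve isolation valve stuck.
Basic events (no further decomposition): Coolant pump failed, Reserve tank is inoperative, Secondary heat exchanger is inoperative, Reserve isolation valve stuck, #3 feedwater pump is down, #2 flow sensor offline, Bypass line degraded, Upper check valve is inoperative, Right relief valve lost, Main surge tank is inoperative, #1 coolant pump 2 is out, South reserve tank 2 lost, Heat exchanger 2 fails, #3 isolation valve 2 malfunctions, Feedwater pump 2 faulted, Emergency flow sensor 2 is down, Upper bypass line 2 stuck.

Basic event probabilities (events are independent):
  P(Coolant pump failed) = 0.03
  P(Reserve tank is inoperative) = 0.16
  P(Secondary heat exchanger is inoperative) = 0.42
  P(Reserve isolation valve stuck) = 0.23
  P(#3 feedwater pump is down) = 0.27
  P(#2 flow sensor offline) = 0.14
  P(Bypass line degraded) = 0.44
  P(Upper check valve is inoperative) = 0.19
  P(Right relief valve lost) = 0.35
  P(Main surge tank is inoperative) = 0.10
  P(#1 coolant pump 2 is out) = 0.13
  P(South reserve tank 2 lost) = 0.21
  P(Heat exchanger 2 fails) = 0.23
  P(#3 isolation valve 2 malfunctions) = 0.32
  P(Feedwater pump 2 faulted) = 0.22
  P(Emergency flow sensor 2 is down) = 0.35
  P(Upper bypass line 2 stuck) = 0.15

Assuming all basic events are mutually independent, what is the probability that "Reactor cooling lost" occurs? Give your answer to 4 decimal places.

P(Makeup line fails) [OR] = 1 − (1−0.42) × (1−0.23) = 0.553400
P(Secondary loop fails) [AND] = 0.03 × 0.16 × 0.553400 = 0.002656
P(Heat-sink path unavailable) [OR] = 1 − (1−0.35) × (1−0.10) = 0.415000
P(Primary loop down) [OR] = 1 − (1−0.44) × (1−0.19) × (1−0.415000) = 0.734644
P(Emergency loop fails) [OR] = 1 − (1−0.14) × (1−0.734644) × (1−0.13) = 0.801461
P(Recirculation branch down) [AND] = 0.002656 × 0.27 × 0.801461 = 0.000575
P(Makeup line 2 fails) [AND] = 0.23 × 0.32 × 0.22 × 0.35 = 0.005667
P(Secondary loop 2 fails) [AND] = 0.21 × 0.005667 × 0.15 = 0.000179
P(Reactor cooling lost) [OR] = 1 − (1−0.000575) × (1−0.000179) = 0.000754
Rounded to 4 decimal places: P(Reactor cooling lost) ≈ 0.0008.

0.0008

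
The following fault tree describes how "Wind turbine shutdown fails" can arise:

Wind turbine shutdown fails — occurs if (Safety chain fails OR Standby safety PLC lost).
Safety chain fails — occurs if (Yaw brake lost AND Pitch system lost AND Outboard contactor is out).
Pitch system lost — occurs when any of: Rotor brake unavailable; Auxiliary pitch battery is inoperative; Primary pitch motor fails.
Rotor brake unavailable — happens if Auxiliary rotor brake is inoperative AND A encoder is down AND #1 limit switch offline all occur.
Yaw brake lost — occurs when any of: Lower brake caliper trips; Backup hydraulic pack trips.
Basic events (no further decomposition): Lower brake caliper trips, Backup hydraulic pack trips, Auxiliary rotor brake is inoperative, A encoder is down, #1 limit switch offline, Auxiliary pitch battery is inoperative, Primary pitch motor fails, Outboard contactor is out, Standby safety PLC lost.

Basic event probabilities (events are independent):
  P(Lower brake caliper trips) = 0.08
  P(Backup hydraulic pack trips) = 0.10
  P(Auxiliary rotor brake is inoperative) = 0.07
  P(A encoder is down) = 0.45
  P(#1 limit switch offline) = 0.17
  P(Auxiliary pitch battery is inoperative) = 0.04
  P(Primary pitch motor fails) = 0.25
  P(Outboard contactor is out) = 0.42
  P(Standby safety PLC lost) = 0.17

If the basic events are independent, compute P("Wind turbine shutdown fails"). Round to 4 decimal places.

P(Yaw brake lost) [OR] = 1 − (1−0.08) × (1−0.10) = 0.172000
P(Rotor brake unavailable) [AND] = 0.07 × 0.45 × 0.17 = 0.005355
P(Pitch system lost) [OR] = 1 − (1−0.005355) × (1−0.04) × (1−0.25) = 0.283856
P(Safety chain fails) [AND] = 0.172000 × 0.283856 × 0.42 = 0.020506
P(Wind turbine shutdown fails) [OR] = 1 − (1−0.020506) × (1−0.17) = 0.187020
Rounded to 4 decimal places: P(Wind turbine shutdown fails) ≈ 0.1870.

0.1870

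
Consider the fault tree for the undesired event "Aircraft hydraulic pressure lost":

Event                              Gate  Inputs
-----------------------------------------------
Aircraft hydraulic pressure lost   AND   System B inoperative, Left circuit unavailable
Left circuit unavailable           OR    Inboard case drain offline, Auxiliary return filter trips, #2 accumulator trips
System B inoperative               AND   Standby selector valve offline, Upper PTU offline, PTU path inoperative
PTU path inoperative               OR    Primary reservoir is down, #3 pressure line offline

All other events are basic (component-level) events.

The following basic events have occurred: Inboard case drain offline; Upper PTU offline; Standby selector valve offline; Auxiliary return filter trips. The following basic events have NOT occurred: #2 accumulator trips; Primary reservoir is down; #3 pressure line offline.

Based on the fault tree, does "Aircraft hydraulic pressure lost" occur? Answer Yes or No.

No

PTU path inoperative [OR]: Primary reservoir is down=not, #3 pressure line offline=not → no input occurs → does not occur.
System B inoperative [AND]: Standby selector valve offline=occurs, Upper PTU offline=occurs, PTU path inoperative=not → not all inputs occur → does not occur.
Left circuit unavailable [OR]: Inboard case drain offline=occurs, Auxiliary return filter trips=occurs, #2 accumulator trips=not → at least one input occurs → occurs.
Aircraft hydraulic pressure lost [AND]: System B inoperative=not, Left circuit unavailable=occurs → not all inputs occur → does not occur.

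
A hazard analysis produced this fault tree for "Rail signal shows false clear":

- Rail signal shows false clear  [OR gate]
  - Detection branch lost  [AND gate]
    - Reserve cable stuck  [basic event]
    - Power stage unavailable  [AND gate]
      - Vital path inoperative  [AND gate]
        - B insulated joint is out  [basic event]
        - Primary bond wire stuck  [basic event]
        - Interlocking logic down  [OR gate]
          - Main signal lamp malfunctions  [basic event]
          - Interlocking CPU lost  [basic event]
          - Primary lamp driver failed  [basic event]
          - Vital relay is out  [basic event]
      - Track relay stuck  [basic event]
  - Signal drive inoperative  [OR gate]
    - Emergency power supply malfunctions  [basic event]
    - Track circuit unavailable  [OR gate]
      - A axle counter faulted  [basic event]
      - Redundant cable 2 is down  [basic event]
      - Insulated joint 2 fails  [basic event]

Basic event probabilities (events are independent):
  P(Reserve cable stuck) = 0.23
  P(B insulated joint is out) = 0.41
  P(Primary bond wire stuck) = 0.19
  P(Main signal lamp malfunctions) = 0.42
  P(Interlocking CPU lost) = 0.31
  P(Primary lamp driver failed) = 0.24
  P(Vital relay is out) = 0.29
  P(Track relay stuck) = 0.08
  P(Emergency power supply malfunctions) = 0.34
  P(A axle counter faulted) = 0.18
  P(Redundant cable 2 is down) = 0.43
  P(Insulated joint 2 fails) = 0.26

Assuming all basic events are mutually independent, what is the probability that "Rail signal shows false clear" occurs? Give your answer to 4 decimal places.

0.7720

P(Interlocking logic down) [OR] = 1 − (1−0.42) × (1−0.31) × (1−0.24) × (1−0.29) = 0.784052
P(Vital path inoperative) [AND] = 0.41 × 0.19 × 0.784052 = 0.061078
P(Power stage unavailable) [AND] = 0.061078 × 0.08 = 0.004886
P(Detection branch lost) [AND] = 0.23 × 0.004886 = 0.001124
P(Track circuit unavailable) [OR] = 1 − (1−0.18) × (1−0.43) × (1−0.26) = 0.654124
P(Signal drive inoperative) [OR] = 1 − (1−0.34) × (1−0.654124) = 0.771722
P(Rail signal shows false clear) [OR] = 1 − (1−0.001124) × (1−0.771722) = 0.771979
Rounded to 4 decimal places: P(Rail signal shows false clear) ≈ 0.7720.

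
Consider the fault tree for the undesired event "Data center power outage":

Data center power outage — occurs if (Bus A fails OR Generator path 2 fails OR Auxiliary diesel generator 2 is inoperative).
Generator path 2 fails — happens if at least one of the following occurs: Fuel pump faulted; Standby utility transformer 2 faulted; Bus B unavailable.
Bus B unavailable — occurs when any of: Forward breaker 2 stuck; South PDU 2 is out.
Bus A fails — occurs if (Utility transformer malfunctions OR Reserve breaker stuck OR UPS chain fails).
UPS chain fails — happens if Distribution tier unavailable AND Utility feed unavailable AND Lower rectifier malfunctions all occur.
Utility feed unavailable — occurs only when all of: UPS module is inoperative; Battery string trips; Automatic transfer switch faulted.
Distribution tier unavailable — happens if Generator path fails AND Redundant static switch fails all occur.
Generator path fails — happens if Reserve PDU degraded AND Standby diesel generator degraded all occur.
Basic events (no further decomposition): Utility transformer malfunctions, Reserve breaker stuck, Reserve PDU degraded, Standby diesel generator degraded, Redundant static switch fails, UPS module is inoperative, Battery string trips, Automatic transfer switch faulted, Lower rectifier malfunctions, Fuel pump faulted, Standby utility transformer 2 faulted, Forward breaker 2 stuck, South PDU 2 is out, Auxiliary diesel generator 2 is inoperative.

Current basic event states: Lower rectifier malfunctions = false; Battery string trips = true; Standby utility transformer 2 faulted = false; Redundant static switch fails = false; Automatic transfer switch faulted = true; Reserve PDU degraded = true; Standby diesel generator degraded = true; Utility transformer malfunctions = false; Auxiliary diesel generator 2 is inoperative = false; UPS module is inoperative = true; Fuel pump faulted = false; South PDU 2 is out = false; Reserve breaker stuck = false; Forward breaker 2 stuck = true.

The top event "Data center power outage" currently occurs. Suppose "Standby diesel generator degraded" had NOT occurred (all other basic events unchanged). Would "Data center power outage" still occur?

Counterfactual: set "Standby diesel generator degraded" to not occurred.
Generator path fails [AND]: Reserve PDU degraded=occurs, Standby diesel generator degraded=not → not all inputs occur → does not occur.
Distribution tier unavailable [AND]: Generator path fails=not, Redundant static switch fails=not → not all inputs occur → does not occur.
Utility feed unavailable [AND]: UPS module is inoperative=occurs, Battery string trips=occurs, Automatic transfer switch faulted=occurs → all inputs occur → occurs.
UPS chain fails [AND]: Distribution tier unavailable=not, Utility feed unavailable=occurs, Lower rectifier malfunctions=not → not all inputs occur → does not occur.
Bus A fails [OR]: Utility transformer malfunctions=not, Reserve breaker stuck=not, UPS chain fails=not → no input occurs → does not occur.
Bus B unavailable [OR]: Forward breaker 2 stuck=occurs, South PDU 2 is out=not → at least one input occurs → occurs.
Generator path 2 fails [OR]: Fuel pump faulted=not, Standby utility transformer 2 faulted=not, Bus B unavailable=occurs → at least one input occurs → occurs.
Data center power outage [OR]: Bus A fails=not, Generator path 2 fails=occurs, Auxiliary diesel generator 2 is inoperative=not → at least one input occurs → occurs.

Yes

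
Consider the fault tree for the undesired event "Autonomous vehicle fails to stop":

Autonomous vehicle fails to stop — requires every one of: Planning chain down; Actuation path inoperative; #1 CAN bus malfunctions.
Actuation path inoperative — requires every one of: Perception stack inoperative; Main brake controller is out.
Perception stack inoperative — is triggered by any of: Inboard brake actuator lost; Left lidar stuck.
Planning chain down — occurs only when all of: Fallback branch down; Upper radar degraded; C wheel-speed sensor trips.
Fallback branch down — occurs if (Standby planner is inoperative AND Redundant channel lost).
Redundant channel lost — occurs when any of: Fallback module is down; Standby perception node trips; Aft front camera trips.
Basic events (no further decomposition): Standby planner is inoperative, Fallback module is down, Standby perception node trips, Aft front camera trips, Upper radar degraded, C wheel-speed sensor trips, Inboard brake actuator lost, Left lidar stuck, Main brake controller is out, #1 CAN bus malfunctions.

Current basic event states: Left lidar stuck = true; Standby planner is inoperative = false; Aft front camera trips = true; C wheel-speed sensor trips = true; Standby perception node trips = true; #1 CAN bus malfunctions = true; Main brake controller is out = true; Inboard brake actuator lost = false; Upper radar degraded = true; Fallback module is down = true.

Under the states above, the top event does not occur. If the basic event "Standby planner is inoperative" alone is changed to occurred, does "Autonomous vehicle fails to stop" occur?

Yes

Counterfactual: set "Standby planner is inoperative" to occurred.
Redundant channel lost [OR]: Fallback module is down=occurs, Standby perception node trips=occurs, Aft front camera trips=occurs → at least one input occurs → occurs.
Fallback branch down [AND]: Standby planner is inoperative=occurs, Redundant channel lost=occurs → all inputs occur → occurs.
Planning chain down [AND]: Fallback branch down=occurs, Upper radar degraded=occurs, C wheel-speed sensor trips=occurs → all inputs occur → occurs.
Perception stack inoperative [OR]: Inboard brake actuator lost=not, Left lidar stuck=occurs → at least one input occurs → occurs.
Actuation path inoperative [AND]: Perception stack inoperative=occurs, Main brake controller is out=occurs → all inputs occur → occurs.
Autonomous vehicle fails to stop [AND]: Planning chain down=occurs, Actuation path inoperative=occurs, #1 CAN bus malfunctions=occurs → all inputs occur → occurs.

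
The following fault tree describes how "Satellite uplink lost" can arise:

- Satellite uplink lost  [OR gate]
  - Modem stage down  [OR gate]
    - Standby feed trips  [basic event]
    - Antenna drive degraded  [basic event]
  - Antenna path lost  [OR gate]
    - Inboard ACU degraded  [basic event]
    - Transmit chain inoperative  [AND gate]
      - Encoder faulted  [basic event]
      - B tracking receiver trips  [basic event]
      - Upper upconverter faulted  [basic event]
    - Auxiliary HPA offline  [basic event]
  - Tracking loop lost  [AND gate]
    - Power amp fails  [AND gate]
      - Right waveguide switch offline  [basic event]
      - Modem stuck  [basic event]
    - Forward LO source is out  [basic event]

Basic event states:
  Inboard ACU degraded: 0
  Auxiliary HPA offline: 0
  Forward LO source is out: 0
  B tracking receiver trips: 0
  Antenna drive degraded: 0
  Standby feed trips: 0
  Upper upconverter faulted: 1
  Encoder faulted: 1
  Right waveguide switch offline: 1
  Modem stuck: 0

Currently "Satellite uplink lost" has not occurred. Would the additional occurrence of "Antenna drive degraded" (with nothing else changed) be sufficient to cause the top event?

Counterfactual: set "Antenna drive degraded" to occurred.
Modem stage down [OR]: Standby feed trips=not, Antenna drive degraded=occurs → at least one input occurs → occurs.
Transmit chain inoperative [AND]: Encoder faulted=occurs, B tracking receiver trips=not, Upper upconverter faulted=occurs → not all inputs occur → does not occur.
Antenna path lost [OR]: Inboard ACU degraded=not, Transmit chain inoperative=not, Auxiliary HPA offline=not → no input occurs → does not occur.
Power amp fails [AND]: Right waveguide switch offline=occurs, Modem stuck=not → not all inputs occur → does not occur.
Tracking loop lost [AND]: Power amp fails=not, Forward LO source is out=not → not all inputs occur → does not occur.
Satellite uplink lost [OR]: Modem stage down=occurs, Antenna path lost=not, Tracking loop lost=not → at least one input occurs → occurs.

Yes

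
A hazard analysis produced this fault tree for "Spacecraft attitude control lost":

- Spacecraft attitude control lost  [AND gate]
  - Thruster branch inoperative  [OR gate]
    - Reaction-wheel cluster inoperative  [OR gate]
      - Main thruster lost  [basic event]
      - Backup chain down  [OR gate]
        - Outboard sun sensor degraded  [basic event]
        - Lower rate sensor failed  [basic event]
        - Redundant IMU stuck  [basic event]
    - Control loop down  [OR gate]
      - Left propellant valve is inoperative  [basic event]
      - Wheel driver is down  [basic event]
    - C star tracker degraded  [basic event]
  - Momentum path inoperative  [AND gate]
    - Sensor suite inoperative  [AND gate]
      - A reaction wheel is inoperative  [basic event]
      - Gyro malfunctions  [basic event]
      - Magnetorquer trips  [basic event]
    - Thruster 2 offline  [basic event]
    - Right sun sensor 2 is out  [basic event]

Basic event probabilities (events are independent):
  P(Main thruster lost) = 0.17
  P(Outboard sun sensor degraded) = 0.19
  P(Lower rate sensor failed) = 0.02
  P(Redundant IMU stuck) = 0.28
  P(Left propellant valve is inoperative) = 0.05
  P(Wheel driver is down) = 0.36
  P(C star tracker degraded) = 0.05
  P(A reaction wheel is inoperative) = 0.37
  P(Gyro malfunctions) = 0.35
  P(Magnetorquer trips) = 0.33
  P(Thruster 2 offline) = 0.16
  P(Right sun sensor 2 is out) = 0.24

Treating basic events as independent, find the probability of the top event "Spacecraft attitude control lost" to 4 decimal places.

P(Backup chain down) [OR] = 1 − (1−0.19) × (1−0.02) × (1−0.28) = 0.428464
P(Reaction-wheel cluster inoperative) [OR] = 1 − (1−0.17) × (1−0.428464) = 0.525625
P(Control loop down) [OR] = 1 − (1−0.05) × (1−0.36) = 0.392000
P(Thruster branch inoperative) [OR] = 1 − (1−0.525625) × (1−0.392000) × (1−0.05) = 0.726001
P(Sensor suite inoperative) [AND] = 0.37 × 0.35 × 0.33 = 0.042735
P(Momentum path inoperative) [AND] = 0.042735 × 0.16 × 0.24 = 0.001641
P(Spacecraft attitude control lost) [AND] = 0.726001 × 0.001641 = 0.001191
Rounded to 4 decimal places: P(Spacecraft attitude control lost) ≈ 0.0012.

0.0012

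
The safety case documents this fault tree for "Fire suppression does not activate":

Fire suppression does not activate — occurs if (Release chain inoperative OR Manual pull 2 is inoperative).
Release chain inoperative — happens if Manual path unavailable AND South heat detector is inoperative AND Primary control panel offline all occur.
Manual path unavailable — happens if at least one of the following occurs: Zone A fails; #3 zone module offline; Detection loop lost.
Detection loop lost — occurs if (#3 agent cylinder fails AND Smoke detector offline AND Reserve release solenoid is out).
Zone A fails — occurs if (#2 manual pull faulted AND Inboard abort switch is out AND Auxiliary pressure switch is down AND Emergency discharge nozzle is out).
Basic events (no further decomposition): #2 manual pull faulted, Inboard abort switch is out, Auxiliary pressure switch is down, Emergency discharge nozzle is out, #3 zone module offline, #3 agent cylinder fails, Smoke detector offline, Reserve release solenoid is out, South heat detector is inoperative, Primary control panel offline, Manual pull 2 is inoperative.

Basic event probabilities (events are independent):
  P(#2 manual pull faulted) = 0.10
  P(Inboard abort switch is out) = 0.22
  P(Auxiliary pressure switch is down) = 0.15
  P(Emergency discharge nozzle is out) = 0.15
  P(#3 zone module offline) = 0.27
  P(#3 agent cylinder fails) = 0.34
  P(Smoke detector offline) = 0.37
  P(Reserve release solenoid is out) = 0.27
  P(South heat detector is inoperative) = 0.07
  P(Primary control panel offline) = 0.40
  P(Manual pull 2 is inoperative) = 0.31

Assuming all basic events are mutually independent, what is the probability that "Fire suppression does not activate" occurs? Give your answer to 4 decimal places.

0.3157

P(Zone A fails) [AND] = 0.10 × 0.22 × 0.15 × 0.15 = 0.000495
P(Detection loop lost) [AND] = 0.34 × 0.37 × 0.27 = 0.033966
P(Manual path unavailable) [OR] = 1 − (1−0.000495) × (1−0.27) × (1−0.033966) = 0.295144
P(Release chain inoperative) [AND] = 0.295144 × 0.07 × 0.40 = 0.008264
P(Fire suppression does not activate) [OR] = 1 − (1−0.008264) × (1−0.31) = 0.315702
Rounded to 4 decimal places: P(Fire suppression does not activate) ≈ 0.3157.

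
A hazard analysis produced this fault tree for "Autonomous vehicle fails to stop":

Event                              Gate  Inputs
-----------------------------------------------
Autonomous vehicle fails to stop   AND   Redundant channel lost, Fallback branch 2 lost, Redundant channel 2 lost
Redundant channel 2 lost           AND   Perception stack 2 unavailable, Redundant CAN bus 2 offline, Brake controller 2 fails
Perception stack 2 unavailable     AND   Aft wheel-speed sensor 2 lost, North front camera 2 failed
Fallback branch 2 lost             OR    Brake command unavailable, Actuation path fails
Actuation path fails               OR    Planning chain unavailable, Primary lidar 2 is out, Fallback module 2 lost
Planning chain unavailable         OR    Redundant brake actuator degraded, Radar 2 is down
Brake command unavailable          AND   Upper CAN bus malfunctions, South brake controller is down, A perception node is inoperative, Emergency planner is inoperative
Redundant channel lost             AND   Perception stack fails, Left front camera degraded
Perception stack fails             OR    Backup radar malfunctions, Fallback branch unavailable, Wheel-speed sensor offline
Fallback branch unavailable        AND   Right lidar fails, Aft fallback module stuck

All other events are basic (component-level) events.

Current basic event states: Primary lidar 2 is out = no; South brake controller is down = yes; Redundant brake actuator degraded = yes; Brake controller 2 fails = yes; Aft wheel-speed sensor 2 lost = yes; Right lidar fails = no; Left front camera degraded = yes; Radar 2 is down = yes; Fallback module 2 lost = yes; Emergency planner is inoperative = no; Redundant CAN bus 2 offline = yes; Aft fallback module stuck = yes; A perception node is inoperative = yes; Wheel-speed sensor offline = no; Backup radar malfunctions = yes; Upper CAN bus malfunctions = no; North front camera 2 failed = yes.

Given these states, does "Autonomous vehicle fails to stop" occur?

Fallback branch unavailable [AND]: Right lidar fails=not, Aft fallback module stuck=occurs → not all inputs occur → does not occur.
Perception stack fails [OR]: Backup radar malfunctions=occurs, Fallback branch unavailable=not, Wheel-speed sensor offline=not → at least one input occurs → occurs.
Redundant channel lost [AND]: Perception stack fails=occurs, Left front camera degraded=occurs → all inputs occur → occurs.
Brake command unavailable [AND]: Upper CAN bus malfunctions=not, South brake controller is down=occurs, A perception node is inoperative=occurs, Emergency planner is inoperative=not → not all inputs occur → does not occur.
Planning chain unavailable [OR]: Redundant brake actuator degraded=occurs, Radar 2 is down=occurs → at least one input occurs → occurs.
Actuation path fails [OR]: Planning chain unavailable=occurs, Primary lidar 2 is out=not, Fallback module 2 lost=occurs → at least one input occurs → occurs.
Fallback branch 2 lost [OR]: Brake command unavailable=not, Actuation path fails=occurs → at least one input occurs → occurs.
Perception stack 2 unavailable [AND]: Aft wheel-speed sensor 2 lost=occurs, North front camera 2 failed=occurs → all inputs occur → occurs.
Redundant channel 2 lost [AND]: Perception stack 2 unavailable=occurs, Redundant CAN bus 2 offline=occurs, Brake controller 2 fails=occurs → all inputs occur → occurs.
Autonomous vehicle fails to stop [AND]: Redundant channel lost=occurs, Fallback branch 2 lost=occurs, Redundant channel 2 lost=occurs → all inputs occur → occurs.

Yes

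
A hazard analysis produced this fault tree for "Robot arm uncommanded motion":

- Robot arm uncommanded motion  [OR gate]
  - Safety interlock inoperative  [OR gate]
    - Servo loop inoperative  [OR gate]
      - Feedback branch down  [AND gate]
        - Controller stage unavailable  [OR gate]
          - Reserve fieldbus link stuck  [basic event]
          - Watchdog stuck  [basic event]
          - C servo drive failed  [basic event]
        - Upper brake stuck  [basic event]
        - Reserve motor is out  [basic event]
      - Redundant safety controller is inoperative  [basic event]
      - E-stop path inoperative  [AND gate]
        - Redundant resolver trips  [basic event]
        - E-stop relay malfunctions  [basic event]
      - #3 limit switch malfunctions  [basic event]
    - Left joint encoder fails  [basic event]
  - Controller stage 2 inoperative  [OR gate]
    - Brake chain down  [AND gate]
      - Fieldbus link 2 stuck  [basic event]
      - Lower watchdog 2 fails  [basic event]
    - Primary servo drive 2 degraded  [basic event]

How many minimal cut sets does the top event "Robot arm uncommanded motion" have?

Controller stage unavailable [OR]: union of children's cut sets → 3 cut set(s).
Feedback branch down [AND]: one cut set from each child combined → 3 × 1 × 1 = 3 cut set(s).
E-stop path inoperative [AND]: one cut set from each child combined → 1 × 1 = 1 cut set(s).
Servo loop inoperative [OR]: union of children's cut sets → 6 cut set(s).
Safety interlock inoperative [OR]: union of children's cut sets → 7 cut set(s).
Brake chain down [AND]: one cut set from each child combined → 1 × 1 = 1 cut set(s).
Controller stage 2 inoperative [OR]: union of children's cut sets → 2 cut set(s).
Robot arm uncommanded motion [OR]: union of children's cut sets → 9 cut set(s).
Minimal cut sets: {Reserve fieldbus link stuck, Reserve motor is out, Upper brake stuck}; {Reserve motor is out, Upper brake stuck, Watchdog stuck}; {C servo drive failed, Reserve motor is out, Upper brake stuck}; {Redundant safety controller is inoperative}; {E-stop relay malfunctions, Redundant resolver trips}; {#3 limit switch malfunctions}; {Left joint encoder fails}; {Fieldbus link 2 stuck, Lower watchdog 2 fails}; {Primary servo drive 2 degraded}.

9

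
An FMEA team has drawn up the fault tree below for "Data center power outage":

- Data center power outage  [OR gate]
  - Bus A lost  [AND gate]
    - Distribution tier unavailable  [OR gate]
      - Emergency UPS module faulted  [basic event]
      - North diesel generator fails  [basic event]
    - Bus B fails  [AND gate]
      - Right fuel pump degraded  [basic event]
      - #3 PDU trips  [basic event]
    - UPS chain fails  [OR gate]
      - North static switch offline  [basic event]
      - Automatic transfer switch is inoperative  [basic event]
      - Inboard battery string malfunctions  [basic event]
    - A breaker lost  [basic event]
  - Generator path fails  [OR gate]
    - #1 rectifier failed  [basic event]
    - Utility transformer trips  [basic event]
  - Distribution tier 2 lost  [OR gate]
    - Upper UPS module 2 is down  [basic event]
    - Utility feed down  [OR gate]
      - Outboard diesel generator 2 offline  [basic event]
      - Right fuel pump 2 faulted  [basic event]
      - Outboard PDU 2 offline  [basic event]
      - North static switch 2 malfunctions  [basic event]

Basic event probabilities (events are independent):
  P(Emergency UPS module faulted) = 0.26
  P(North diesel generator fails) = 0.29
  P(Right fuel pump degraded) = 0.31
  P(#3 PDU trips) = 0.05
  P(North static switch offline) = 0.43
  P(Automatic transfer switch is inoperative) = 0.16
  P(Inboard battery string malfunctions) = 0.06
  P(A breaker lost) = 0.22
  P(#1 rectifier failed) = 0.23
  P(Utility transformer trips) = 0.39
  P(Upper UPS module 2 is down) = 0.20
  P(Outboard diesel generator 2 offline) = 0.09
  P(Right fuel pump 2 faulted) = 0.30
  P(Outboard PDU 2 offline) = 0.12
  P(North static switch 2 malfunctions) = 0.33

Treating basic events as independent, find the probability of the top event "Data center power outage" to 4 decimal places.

P(Distribution tier unavailable) [OR] = 1 − (1−0.26) × (1−0.29) = 0.474600
P(Bus B fails) [AND] = 0.31 × 0.05 = 0.015500
P(UPS chain fails) [OR] = 1 − (1−0.43) × (1−0.16) × (1−0.06) = 0.549928
P(Bus A lost) [AND] = 0.474600 × 0.015500 × 0.549928 × 0.22 = 0.000890
P(Generator path fails) [OR] = 1 − (1−0.23) × (1−0.39) = 0.530300
P(Utility feed down) [OR] = 1 − (1−0.09) × (1−0.30) × (1−0.12) × (1−0.33) = 0.624425
P(Distribution tier 2 lost) [OR] = 1 − (1−0.20) × (1−0.624425) = 0.699540
P(Data center power outage) [OR] = 1 − (1−0.000890) × (1−0.530300) × (1−0.699540) = 0.859000
Rounded to 4 decimal places: P(Data center power outage) ≈ 0.8590.

0.8590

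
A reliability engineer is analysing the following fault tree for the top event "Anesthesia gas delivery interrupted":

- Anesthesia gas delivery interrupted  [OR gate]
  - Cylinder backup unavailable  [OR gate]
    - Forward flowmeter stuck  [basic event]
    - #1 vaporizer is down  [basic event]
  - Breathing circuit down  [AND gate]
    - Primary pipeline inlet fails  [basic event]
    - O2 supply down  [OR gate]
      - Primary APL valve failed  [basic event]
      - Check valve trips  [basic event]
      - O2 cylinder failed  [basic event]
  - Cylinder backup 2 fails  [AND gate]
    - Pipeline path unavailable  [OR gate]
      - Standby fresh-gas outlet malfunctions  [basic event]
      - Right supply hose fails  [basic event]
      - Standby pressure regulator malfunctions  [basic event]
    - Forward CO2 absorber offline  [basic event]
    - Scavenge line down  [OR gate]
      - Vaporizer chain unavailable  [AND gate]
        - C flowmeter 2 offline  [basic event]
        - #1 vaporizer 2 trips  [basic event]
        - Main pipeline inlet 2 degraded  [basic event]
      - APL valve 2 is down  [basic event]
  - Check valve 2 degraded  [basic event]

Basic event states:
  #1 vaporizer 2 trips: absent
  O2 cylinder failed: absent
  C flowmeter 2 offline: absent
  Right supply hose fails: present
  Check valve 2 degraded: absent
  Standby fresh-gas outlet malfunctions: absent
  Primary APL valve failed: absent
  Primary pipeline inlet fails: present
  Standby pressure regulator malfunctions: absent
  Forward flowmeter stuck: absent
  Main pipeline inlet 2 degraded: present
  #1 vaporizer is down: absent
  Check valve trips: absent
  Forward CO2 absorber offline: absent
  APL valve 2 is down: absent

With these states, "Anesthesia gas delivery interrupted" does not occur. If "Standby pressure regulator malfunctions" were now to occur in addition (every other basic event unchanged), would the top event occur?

Counterfactual: set "Standby pressure regulator malfunctions" to occurred.
Cylinder backup unavailable [OR]: Forward flowmeter stuck=not, #1 vaporizer is down=not → no input occurs → does not occur.
O2 supply down [OR]: Primary APL valve failed=not, Check valve trips=not, O2 cylinder failed=not → no input occurs → does not occur.
Breathing circuit down [AND]: Primary pipeline inlet fails=occurs, O2 supply down=not → not all inputs occur → does not occur.
Pipeline path unavailable [OR]: Standby fresh-gas outlet malfunctions=not, Right supply hose fails=occurs, Standby pressure regulator malfunctions=occurs → at least one input occurs → occurs.
Vaporizer chain unavailable [AND]: C flowmeter 2 offline=not, #1 vaporizer 2 trips=not, Main pipeline inlet 2 degraded=occurs → not all inputs occur → does not occur.
Scavenge line down [OR]: Vaporizer chain unavailable=not, APL valve 2 is down=not → no input occurs → does not occur.
Cylinder backup 2 fails [AND]: Pipeline path unavailable=occurs, Forward CO2 absorber offline=not, Scavenge line down=not → not all inputs occur → does not occur.
Anesthesia gas delivery interrupted [OR]: Cylinder backup unavailable=not, Breathing circuit down=not, Cylinder backup 2 fails=not, Check valve 2 degraded=not → no input occurs → does not occur.

No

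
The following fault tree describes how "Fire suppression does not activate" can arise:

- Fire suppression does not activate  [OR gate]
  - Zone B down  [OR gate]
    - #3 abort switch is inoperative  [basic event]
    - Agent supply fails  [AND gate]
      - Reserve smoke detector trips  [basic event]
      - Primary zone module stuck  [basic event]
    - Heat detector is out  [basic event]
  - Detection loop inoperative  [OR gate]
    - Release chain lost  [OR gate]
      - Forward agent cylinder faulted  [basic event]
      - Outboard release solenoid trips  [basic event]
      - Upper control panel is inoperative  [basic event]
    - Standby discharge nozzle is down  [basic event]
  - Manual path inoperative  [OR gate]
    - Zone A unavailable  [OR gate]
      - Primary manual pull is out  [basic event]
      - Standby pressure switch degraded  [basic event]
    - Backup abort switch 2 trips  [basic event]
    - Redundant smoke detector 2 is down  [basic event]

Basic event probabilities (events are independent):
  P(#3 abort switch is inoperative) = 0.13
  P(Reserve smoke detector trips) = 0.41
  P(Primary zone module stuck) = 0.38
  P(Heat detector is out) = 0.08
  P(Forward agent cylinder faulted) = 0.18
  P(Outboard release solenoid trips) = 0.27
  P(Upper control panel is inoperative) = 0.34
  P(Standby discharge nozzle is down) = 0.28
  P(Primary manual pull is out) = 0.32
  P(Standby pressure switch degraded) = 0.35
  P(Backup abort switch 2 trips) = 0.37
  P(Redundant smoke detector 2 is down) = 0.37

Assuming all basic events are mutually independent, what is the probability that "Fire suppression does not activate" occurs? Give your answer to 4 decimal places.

0.9663

P(Agent supply fails) [AND] = 0.41 × 0.38 = 0.155800
P(Zone B down) [OR] = 1 − (1−0.13) × (1−0.155800) × (1−0.08) = 0.324302
P(Release chain lost) [OR] = 1 − (1−0.18) × (1−0.27) × (1−0.34) = 0.604924
P(Detection loop inoperative) [OR] = 1 − (1−0.604924) × (1−0.28) = 0.715545
P(Zone A unavailable) [OR] = 1 − (1−0.32) × (1−0.35) = 0.558000
P(Manual path inoperative) [OR] = 1 − (1−0.558000) × (1−0.37) × (1−0.37) = 0.824570
P(Fire suppression does not activate) [OR] = 1 − (1−0.324302) × (1−0.715545) × (1−0.824570) = 0.966281
Rounded to 4 decimal places: P(Fire suppression does not activate) ≈ 0.9663.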